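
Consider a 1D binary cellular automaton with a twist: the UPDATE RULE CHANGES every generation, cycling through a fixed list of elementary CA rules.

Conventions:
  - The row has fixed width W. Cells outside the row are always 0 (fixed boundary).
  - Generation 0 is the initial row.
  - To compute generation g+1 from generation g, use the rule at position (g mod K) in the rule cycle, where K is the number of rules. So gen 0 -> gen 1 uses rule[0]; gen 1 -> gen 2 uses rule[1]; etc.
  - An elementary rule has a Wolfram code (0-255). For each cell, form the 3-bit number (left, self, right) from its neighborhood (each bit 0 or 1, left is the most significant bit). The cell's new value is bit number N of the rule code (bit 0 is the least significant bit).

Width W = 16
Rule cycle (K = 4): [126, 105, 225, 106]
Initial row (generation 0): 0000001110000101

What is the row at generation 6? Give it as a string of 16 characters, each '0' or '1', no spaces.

Answer: 1000111000101111

Derivation:
Gen 0: 0000001110000101
Gen 1 (rule 126): 0000011011001111
Gen 2 (rule 105): 1111011111001001
Gen 3 (rule 225): 0111101111000000
Gen 4 (rule 106): 1100111001000000
Gen 5 (rule 126): 1111101111100000
Gen 6 (rule 105): 1000111000101111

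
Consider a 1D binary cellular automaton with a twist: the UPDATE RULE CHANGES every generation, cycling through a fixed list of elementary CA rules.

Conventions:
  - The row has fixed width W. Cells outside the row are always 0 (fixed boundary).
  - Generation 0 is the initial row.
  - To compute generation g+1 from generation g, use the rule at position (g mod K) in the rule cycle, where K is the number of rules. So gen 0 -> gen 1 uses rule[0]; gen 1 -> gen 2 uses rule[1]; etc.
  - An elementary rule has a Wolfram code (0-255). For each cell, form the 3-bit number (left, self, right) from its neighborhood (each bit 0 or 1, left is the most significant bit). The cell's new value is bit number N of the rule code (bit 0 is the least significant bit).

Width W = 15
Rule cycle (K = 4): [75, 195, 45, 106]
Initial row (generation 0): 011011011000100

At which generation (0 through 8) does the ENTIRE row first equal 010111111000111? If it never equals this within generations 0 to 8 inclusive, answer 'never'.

Answer: never

Derivation:
Gen 0: 011011011000100
Gen 1 (rule 75): 111011011011001
Gen 2 (rule 195): 011001001001010
Gen 3 (rule 45): 010001001001110
Gen 4 (rule 106): 100010010011010
Gen 5 (rule 75): 001100100111000
Gen 6 (rule 195): 110101001011011
Gen 7 (rule 45): 101111001110110
Gen 8 (rule 106): 011001011011110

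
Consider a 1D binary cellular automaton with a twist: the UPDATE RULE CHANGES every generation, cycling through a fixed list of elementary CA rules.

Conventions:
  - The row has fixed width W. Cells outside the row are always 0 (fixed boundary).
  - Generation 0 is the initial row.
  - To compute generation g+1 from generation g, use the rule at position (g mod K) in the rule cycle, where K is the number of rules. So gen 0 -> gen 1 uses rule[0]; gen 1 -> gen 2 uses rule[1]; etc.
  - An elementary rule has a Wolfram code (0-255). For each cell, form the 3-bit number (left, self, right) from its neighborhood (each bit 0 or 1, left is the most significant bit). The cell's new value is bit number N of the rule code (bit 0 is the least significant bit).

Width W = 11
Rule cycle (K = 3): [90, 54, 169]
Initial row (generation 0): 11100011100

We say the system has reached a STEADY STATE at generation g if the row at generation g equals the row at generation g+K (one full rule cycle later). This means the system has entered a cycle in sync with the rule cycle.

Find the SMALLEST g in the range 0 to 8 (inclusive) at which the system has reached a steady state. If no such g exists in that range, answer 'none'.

Answer: none

Derivation:
Gen 0: 11100011100
Gen 1 (rule 90): 10110110110
Gen 2 (rule 54): 11001001001
Gen 3 (rule 169): 10000000000
Gen 4 (rule 90): 01000000000
Gen 5 (rule 54): 11100000000
Gen 6 (rule 169): 11001111111
Gen 7 (rule 90): 11111000001
Gen 8 (rule 54): 00000100011
Gen 9 (rule 169): 11110001010
Gen 10 (rule 90): 10011010001
Gen 11 (rule 54): 11100111011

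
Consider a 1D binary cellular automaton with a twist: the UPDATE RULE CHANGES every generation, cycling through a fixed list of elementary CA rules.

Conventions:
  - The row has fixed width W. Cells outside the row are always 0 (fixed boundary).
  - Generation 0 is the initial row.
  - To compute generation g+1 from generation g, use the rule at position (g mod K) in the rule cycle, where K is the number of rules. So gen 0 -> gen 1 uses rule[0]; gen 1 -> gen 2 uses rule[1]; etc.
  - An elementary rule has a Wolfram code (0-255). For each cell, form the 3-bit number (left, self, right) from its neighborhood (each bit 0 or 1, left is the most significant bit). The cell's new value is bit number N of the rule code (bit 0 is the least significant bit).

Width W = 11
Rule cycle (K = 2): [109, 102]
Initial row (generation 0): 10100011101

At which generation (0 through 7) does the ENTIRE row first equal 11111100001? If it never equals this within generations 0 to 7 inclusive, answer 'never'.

Answer: 6

Derivation:
Gen 0: 10100011101
Gen 1 (rule 109): 11101010111
Gen 2 (rule 102): 00111111001
Gen 3 (rule 109): 10100001001
Gen 4 (rule 102): 11100011011
Gen 5 (rule 109): 10101011111
Gen 6 (rule 102): 11111100001
Gen 7 (rule 109): 10000101101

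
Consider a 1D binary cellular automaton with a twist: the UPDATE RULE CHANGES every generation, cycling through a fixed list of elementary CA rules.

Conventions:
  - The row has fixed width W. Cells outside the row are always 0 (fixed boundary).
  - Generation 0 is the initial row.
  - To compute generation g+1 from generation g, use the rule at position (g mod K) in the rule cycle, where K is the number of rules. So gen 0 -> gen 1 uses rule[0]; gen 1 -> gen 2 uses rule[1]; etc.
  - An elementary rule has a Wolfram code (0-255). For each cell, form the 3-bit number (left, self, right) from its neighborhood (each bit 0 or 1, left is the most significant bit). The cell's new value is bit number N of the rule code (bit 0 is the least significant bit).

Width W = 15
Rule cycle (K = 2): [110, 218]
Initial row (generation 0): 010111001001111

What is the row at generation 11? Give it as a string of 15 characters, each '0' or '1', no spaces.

Answer: 111100111011111

Derivation:
Gen 0: 010111001001111
Gen 1 (rule 110): 111101011011001
Gen 2 (rule 218): 111100011011110
Gen 3 (rule 110): 100100111110010
Gen 4 (rule 218): 011011111111101
Gen 5 (rule 110): 111110000000111
Gen 6 (rule 218): 111111000001111
Gen 7 (rule 110): 100001000011001
Gen 8 (rule 218): 010010100111110
Gen 9 (rule 110): 110111101100010
Gen 10 (rule 218): 110111101110101
Gen 11 (rule 110): 111100111011111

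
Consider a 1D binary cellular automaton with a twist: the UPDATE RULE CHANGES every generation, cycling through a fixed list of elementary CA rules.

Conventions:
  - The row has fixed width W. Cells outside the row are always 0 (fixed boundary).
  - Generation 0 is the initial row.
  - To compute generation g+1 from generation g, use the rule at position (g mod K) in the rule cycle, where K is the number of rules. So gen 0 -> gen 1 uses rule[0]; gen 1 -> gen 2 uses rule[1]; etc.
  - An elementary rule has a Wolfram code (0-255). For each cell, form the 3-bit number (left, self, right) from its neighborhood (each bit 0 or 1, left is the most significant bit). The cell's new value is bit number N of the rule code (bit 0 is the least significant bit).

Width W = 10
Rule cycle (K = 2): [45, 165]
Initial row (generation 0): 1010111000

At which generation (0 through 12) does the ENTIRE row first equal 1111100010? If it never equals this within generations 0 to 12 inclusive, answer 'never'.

Answer: never

Derivation:
Gen 0: 1010111000
Gen 1 (rule 45): 1111100011
Gen 2 (rule 165): 0111001000
Gen 3 (rule 45): 0100001011
Gen 4 (rule 165): 0101101100
Gen 5 (rule 45): 0111011001
Gen 6 (rule 165): 0010100001
Gen 7 (rule 45): 1011101101
Gen 8 (rule 165): 1101010011
Gen 9 (rule 45): 1011110010
Gen 10 (rule 165): 1101100010
Gen 11 (rule 45): 1011001010
Gen 12 (rule 165): 1100001110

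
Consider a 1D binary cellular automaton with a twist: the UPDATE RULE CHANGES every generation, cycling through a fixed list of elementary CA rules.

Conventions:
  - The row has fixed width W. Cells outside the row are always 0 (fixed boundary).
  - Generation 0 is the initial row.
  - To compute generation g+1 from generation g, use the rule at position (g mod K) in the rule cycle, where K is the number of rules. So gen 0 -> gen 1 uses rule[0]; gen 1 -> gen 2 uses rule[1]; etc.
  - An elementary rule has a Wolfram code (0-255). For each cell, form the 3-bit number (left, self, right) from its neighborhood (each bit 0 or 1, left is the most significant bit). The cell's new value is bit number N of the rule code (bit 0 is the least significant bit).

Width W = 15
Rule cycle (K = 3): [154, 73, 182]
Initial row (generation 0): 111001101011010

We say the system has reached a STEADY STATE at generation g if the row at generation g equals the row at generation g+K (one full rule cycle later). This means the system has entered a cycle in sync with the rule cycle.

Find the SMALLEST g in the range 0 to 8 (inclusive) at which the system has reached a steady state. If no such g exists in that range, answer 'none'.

Answer: none

Derivation:
Gen 0: 111001101011010
Gen 1 (rule 154): 110111000010001
Gen 2 (rule 73): 110101011000100
Gen 3 (rule 182): 001111100101110
Gen 4 (rule 154): 011111011001101
Gen 5 (rule 73): 010001011001100
Gen 6 (rule 182): 111011100110010
Gen 7 (rule 154): 110011011101101
Gen 8 (rule 73): 110011010101100
Gen 9 (rule 182): 001100111110010
Gen 10 (rule 154): 011011111101101
Gen 11 (rule 73): 011010000101100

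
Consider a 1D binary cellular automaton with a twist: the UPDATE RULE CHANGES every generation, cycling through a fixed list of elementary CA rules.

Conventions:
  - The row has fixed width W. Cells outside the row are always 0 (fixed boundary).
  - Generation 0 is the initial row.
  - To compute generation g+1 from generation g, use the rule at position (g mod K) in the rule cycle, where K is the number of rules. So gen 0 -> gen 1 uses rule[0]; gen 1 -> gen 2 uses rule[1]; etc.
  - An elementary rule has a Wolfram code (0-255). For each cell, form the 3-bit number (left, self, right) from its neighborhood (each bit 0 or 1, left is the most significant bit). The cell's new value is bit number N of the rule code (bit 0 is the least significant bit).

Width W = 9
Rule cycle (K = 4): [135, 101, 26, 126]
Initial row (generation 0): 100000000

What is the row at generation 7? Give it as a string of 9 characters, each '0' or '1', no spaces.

Gen 0: 100000000
Gen 1 (rule 135): 101111111
Gen 2 (rule 101): 110000001
Gen 3 (rule 26): 101000010
Gen 4 (rule 126): 111100111
Gen 5 (rule 135): 011001010
Gen 6 (rule 101): 001001110
Gen 7 (rule 26): 010111001

Answer: 010111001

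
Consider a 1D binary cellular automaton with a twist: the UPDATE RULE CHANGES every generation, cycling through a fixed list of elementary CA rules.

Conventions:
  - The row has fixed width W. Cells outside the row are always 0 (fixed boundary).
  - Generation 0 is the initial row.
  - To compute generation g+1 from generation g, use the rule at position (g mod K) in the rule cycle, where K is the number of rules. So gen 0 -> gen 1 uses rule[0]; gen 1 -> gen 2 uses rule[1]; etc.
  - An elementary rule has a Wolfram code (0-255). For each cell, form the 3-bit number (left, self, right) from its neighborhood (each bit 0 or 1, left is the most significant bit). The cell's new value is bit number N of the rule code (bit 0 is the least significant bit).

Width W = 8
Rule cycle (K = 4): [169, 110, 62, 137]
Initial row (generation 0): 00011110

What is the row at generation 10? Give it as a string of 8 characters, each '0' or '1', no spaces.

Gen 0: 00011110
Gen 1 (rule 169): 11011100
Gen 2 (rule 110): 11110100
Gen 3 (rule 62): 10001110
Gen 4 (rule 137): 00101100
Gen 5 (rule 169): 10011001
Gen 6 (rule 110): 10111011
Gen 7 (rule 62): 11100110
Gen 8 (rule 137): 11000100
Gen 9 (rule 169): 10010001
Gen 10 (rule 110): 10110011

Answer: 10110011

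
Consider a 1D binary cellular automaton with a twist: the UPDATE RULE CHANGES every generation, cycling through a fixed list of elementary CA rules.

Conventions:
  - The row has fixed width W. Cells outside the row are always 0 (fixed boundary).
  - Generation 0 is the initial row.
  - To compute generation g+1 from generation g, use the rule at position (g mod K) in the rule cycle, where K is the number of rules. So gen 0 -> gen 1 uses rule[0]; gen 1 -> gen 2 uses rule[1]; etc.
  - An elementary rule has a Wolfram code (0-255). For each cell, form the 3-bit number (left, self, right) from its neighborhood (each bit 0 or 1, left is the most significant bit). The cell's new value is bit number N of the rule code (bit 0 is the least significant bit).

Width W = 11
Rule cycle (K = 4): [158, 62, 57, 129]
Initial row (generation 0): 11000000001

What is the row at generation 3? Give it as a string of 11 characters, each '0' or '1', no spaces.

Answer: 10001110101

Derivation:
Gen 0: 11000000001
Gen 1 (rule 158): 10100000011
Gen 2 (rule 62): 11110000110
Gen 3 (rule 57): 10001110101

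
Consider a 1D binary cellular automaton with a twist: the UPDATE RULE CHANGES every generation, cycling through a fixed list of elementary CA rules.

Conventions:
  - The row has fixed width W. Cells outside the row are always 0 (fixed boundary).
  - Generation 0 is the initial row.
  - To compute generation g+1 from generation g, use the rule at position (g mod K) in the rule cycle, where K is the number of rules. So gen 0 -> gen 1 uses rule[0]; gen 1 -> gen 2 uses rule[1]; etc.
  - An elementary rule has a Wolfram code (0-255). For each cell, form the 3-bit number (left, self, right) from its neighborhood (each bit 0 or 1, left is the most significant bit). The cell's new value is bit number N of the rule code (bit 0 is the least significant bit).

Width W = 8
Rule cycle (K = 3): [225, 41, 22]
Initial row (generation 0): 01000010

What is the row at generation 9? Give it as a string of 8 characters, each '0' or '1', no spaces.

Gen 0: 01000010
Gen 1 (rule 225): 00011000
Gen 2 (rule 41): 11010011
Gen 3 (rule 22): 00011100
Gen 4 (rule 225): 11001101
Gen 5 (rule 41): 10001010
Gen 6 (rule 22): 11011011
Gen 7 (rule 225): 01101101
Gen 8 (rule 41): 01011010
Gen 9 (rule 22): 11000011

Answer: 11000011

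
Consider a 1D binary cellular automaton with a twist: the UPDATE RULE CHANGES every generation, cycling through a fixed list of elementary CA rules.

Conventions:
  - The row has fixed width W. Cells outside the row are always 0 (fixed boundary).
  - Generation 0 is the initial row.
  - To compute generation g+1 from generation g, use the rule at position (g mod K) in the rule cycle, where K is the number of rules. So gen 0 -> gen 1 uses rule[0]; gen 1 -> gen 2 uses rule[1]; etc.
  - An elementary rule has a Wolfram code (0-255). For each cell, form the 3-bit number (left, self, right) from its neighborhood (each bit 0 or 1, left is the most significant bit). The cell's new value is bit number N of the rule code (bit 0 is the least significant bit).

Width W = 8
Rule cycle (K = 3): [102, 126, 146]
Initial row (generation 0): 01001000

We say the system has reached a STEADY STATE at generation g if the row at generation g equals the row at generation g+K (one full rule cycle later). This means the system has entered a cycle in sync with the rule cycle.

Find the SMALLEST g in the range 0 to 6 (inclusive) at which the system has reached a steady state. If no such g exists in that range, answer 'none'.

Gen 0: 01001000
Gen 1 (rule 102): 11011000
Gen 2 (rule 126): 11111100
Gen 3 (rule 146): 01111010
Gen 4 (rule 102): 10001110
Gen 5 (rule 126): 11011011
Gen 6 (rule 146): 00000000
Gen 7 (rule 102): 00000000
Gen 8 (rule 126): 00000000
Gen 9 (rule 146): 00000000

Answer: 6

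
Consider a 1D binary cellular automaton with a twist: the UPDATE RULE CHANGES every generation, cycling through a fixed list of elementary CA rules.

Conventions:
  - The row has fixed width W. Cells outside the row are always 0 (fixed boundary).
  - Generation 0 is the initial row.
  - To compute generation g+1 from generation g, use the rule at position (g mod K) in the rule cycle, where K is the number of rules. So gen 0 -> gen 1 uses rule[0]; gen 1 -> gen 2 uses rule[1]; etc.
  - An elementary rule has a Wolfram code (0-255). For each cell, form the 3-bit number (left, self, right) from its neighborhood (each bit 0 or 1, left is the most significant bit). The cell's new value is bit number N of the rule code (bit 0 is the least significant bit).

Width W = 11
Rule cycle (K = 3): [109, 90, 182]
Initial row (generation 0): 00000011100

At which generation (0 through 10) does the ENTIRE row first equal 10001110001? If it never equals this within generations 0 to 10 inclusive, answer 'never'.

Answer: 7

Derivation:
Gen 0: 00000011100
Gen 1 (rule 109): 11111010101
Gen 2 (rule 90): 10001000000
Gen 3 (rule 182): 11011100000
Gen 4 (rule 109): 11110101111
Gen 5 (rule 90): 10010001001
Gen 6 (rule 182): 11111011111
Gen 7 (rule 109): 10001110001
Gen 8 (rule 90): 01011011010
Gen 9 (rule 182): 11100100111
Gen 10 (rule 109): 10100100101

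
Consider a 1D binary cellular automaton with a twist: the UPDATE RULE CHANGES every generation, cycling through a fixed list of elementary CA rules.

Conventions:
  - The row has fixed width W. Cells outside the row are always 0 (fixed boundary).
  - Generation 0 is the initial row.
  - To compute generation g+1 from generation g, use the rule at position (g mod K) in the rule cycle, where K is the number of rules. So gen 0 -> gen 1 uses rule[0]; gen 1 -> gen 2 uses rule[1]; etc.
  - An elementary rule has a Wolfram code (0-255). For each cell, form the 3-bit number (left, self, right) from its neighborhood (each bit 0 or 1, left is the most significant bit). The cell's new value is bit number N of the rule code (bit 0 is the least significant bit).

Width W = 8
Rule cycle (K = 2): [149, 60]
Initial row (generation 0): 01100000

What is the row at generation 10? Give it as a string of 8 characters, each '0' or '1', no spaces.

Answer: 11011100

Derivation:
Gen 0: 01100000
Gen 1 (rule 149): 00011111
Gen 2 (rule 60): 00010000
Gen 3 (rule 149): 11011111
Gen 4 (rule 60): 10110000
Gen 5 (rule 149): 10001111
Gen 6 (rule 60): 11001000
Gen 7 (rule 149): 00101111
Gen 8 (rule 60): 00111000
Gen 9 (rule 149): 10010111
Gen 10 (rule 60): 11011100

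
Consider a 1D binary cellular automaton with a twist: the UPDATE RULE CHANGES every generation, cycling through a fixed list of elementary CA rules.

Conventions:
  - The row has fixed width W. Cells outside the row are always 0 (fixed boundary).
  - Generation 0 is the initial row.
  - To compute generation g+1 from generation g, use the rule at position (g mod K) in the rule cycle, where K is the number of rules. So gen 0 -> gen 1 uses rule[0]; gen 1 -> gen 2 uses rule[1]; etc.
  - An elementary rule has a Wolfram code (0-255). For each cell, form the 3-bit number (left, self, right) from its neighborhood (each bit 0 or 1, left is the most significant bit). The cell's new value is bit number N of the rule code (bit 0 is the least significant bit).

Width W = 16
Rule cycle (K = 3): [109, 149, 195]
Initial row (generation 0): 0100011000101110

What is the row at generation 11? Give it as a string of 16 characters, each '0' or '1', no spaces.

Answer: 0111111000101011

Derivation:
Gen 0: 0100011000101110
Gen 1 (rule 109): 0101011010111010
Gen 2 (rule 149): 0101000010010011
Gen 3 (rule 195): 1000011100100101
Gen 4 (rule 109): 1011010100100111
Gen 5 (rule 149): 1000010110110010
Gen 6 (rule 195): 0011100010010100
Gen 7 (rule 109): 1010101010011101
Gen 8 (rule 149): 1010101011001001
Gen 9 (rule 195): 0000000001010010
Gen 10 (rule 109): 1111111101110010
Gen 11 (rule 149): 0111111000101011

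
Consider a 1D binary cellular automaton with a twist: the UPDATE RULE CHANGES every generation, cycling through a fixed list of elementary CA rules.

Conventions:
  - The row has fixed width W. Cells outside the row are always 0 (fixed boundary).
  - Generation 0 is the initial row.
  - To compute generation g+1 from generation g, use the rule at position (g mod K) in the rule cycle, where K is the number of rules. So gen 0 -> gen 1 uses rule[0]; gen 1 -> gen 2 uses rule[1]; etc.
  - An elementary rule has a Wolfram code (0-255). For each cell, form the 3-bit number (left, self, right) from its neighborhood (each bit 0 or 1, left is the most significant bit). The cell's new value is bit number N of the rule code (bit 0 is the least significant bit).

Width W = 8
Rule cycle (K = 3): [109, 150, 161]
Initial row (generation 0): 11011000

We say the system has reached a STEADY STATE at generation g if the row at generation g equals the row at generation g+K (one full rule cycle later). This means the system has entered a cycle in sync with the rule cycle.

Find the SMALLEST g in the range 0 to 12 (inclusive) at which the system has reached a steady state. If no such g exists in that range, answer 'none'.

Answer: 5

Derivation:
Gen 0: 11011000
Gen 1 (rule 109): 11111011
Gen 2 (rule 150): 01110000
Gen 3 (rule 161): 00100111
Gen 4 (rule 109): 10100101
Gen 5 (rule 150): 10111101
Gen 6 (rule 161): 01011010
Gen 7 (rule 109): 01111110
Gen 8 (rule 150): 10111101
Gen 9 (rule 161): 01011010
Gen 10 (rule 109): 01111110
Gen 11 (rule 150): 10111101
Gen 12 (rule 161): 01011010
Gen 13 (rule 109): 01111110
Gen 14 (rule 150): 10111101
Gen 15 (rule 161): 01011010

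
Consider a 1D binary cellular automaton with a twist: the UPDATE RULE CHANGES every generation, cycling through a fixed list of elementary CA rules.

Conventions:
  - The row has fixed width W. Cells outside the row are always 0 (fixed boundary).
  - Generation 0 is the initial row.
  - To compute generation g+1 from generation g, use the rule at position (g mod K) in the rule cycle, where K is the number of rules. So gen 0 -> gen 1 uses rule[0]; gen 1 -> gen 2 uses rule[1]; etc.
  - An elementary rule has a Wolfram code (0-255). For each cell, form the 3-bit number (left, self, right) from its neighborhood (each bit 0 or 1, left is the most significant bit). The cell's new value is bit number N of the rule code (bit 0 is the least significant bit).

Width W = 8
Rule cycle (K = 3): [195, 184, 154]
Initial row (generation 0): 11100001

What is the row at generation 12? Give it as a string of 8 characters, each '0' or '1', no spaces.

Answer: 10000010

Derivation:
Gen 0: 11100001
Gen 1 (rule 195): 01101110
Gen 2 (rule 184): 01011101
Gen 3 (rule 154): 10011000
Gen 4 (rule 195): 00101011
Gen 5 (rule 184): 00010110
Gen 6 (rule 154): 00100101
Gen 7 (rule 195): 11001000
Gen 8 (rule 184): 10100100
Gen 9 (rule 154): 00011010
Gen 10 (rule 195): 11101000
Gen 11 (rule 184): 11010100
Gen 12 (rule 154): 10000010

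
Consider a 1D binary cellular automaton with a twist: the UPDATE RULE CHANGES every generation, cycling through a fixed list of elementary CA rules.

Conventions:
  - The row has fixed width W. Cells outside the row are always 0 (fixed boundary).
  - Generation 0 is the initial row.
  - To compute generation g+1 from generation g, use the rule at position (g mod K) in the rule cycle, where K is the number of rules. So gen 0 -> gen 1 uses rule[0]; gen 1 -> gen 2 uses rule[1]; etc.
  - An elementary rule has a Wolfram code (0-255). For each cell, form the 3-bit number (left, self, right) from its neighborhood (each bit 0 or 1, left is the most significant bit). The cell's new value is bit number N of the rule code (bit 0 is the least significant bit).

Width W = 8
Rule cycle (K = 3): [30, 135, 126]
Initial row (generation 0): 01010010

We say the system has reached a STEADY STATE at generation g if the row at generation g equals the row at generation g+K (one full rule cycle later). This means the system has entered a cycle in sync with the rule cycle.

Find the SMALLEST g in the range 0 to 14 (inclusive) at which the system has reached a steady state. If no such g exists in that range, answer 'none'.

Gen 0: 01010010
Gen 1 (rule 30): 11011111
Gen 2 (rule 135): 00001110
Gen 3 (rule 126): 00011011
Gen 4 (rule 30): 00110010
Gen 5 (rule 135): 11000110
Gen 6 (rule 126): 11101111
Gen 7 (rule 30): 10001000
Gen 8 (rule 135): 10111011
Gen 9 (rule 126): 11101111
Gen 10 (rule 30): 10001000
Gen 11 (rule 135): 10111011
Gen 12 (rule 126): 11101111
Gen 13 (rule 30): 10001000
Gen 14 (rule 135): 10111011
Gen 15 (rule 126): 11101111
Gen 16 (rule 30): 10001000
Gen 17 (rule 135): 10111011

Answer: 6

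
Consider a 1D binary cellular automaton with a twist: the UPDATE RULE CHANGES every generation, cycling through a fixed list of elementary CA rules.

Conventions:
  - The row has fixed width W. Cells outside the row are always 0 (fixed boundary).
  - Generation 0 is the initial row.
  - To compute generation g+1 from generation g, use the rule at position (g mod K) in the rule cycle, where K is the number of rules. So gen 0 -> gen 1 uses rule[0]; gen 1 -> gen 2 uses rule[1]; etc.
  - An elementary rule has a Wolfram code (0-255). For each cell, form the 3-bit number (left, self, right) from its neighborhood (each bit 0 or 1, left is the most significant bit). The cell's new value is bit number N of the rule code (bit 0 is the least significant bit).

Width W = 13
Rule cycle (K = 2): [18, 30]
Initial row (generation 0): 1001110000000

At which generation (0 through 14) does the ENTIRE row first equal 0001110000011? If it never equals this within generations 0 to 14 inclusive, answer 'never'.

Gen 0: 1001110000000
Gen 1 (rule 18): 0110001000000
Gen 2 (rule 30): 1101011100000
Gen 3 (rule 18): 0000000010000
Gen 4 (rule 30): 0000000111000
Gen 5 (rule 18): 0000001000100
Gen 6 (rule 30): 0000011101110
Gen 7 (rule 18): 0000100000001
Gen 8 (rule 30): 0001110000011
Gen 9 (rule 18): 0010001000100
Gen 10 (rule 30): 0111011101110
Gen 11 (rule 18): 1000000000001
Gen 12 (rule 30): 1100000000011
Gen 13 (rule 18): 0010000000100
Gen 14 (rule 30): 0111000001110

Answer: 8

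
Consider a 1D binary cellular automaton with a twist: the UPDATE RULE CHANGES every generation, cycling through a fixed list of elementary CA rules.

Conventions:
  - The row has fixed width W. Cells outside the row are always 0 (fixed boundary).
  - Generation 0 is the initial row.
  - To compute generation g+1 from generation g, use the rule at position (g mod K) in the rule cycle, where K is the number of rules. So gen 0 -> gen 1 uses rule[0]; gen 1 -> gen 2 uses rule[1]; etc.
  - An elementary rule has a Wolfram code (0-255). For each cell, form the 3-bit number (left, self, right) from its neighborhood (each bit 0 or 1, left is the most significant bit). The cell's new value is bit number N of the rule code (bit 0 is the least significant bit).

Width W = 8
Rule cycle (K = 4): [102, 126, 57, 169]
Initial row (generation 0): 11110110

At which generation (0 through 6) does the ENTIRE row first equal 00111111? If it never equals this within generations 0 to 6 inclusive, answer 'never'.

Answer: 2

Derivation:
Gen 0: 11110110
Gen 1 (rule 102): 00011010
Gen 2 (rule 126): 00111111
Gen 3 (rule 57): 10100000
Gen 4 (rule 169): 01001111
Gen 5 (rule 102): 11010001
Gen 6 (rule 126): 11111011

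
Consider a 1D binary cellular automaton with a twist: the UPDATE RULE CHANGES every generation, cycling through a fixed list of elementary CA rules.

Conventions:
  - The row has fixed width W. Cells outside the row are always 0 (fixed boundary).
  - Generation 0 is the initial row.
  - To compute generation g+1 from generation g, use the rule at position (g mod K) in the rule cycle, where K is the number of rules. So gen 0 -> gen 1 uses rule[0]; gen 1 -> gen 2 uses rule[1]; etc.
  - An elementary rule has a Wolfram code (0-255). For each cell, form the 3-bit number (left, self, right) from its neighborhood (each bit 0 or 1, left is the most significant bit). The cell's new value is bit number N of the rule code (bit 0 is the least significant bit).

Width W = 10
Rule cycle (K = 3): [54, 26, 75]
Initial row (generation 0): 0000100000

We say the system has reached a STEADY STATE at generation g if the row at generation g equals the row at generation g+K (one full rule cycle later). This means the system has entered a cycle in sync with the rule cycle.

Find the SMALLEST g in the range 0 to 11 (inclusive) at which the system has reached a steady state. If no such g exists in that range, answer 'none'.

Answer: none

Derivation:
Gen 0: 0000100000
Gen 1 (rule 54): 0001110000
Gen 2 (rule 26): 0011001000
Gen 3 (rule 75): 1111010011
Gen 4 (rule 54): 0000111100
Gen 5 (rule 26): 0001100010
Gen 6 (rule 75): 1111101100
Gen 7 (rule 54): 0000010010
Gen 8 (rule 26): 0000101101
Gen 9 (rule 75): 1111001100
Gen 10 (rule 54): 0000110010
Gen 11 (rule 26): 0001101101
Gen 12 (rule 75): 1111101100
Gen 13 (rule 54): 0000010010
Gen 14 (rule 26): 0000101101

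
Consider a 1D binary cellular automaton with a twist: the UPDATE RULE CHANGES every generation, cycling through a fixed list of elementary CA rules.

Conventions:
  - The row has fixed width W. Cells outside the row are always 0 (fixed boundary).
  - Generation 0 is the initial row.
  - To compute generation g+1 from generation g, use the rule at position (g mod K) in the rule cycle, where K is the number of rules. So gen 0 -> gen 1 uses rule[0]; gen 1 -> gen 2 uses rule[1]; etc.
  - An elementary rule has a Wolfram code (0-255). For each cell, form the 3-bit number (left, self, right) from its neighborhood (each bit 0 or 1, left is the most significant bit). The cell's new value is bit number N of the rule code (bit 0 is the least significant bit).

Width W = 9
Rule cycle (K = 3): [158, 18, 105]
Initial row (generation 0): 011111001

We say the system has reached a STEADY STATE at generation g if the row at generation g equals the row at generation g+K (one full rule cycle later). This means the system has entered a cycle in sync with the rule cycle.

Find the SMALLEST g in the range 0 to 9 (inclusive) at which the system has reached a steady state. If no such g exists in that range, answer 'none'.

Gen 0: 011111001
Gen 1 (rule 158): 111110111
Gen 2 (rule 18): 000000000
Gen 3 (rule 105): 111111111
Gen 4 (rule 158): 111111110
Gen 5 (rule 18): 000000001
Gen 6 (rule 105): 111111100
Gen 7 (rule 158): 111111010
Gen 8 (rule 18): 000000001
Gen 9 (rule 105): 111111100
Gen 10 (rule 158): 111111010
Gen 11 (rule 18): 000000001
Gen 12 (rule 105): 111111100

Answer: 5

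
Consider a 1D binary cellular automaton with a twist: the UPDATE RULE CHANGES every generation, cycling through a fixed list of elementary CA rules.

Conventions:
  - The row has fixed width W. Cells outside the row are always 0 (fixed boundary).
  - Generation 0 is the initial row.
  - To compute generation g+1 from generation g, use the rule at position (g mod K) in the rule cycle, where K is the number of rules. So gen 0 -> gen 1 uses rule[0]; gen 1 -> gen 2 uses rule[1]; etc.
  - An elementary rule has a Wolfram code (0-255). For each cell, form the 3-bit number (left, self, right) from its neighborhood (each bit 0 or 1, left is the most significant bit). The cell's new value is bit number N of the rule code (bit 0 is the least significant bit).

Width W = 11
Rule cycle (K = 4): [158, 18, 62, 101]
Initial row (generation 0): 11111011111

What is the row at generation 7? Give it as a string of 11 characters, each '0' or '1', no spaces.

Answer: 00000000000

Derivation:
Gen 0: 11111011111
Gen 1 (rule 158): 11110011110
Gen 2 (rule 18): 00001100001
Gen 3 (rule 62): 00011010011
Gen 4 (rule 101): 11001110001
Gen 5 (rule 158): 10111101011
Gen 6 (rule 18): 00000000000
Gen 7 (rule 62): 00000000000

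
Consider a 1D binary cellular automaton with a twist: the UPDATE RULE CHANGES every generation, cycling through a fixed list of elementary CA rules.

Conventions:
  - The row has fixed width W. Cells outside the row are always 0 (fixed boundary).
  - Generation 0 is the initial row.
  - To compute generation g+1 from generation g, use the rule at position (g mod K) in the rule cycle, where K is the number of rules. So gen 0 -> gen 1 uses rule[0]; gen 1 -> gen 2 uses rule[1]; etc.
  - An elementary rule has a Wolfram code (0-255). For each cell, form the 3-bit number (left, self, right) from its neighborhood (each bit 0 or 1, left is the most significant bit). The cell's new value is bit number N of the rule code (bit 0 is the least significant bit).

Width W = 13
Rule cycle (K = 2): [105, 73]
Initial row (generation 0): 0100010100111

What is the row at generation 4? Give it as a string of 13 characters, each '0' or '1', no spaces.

Answer: 1101001010101

Derivation:
Gen 0: 0100010100111
Gen 1 (rule 105): 0001001000101
Gen 2 (rule 73): 1100000010000
Gen 3 (rule 105): 1101111000111
Gen 4 (rule 73): 1101001010101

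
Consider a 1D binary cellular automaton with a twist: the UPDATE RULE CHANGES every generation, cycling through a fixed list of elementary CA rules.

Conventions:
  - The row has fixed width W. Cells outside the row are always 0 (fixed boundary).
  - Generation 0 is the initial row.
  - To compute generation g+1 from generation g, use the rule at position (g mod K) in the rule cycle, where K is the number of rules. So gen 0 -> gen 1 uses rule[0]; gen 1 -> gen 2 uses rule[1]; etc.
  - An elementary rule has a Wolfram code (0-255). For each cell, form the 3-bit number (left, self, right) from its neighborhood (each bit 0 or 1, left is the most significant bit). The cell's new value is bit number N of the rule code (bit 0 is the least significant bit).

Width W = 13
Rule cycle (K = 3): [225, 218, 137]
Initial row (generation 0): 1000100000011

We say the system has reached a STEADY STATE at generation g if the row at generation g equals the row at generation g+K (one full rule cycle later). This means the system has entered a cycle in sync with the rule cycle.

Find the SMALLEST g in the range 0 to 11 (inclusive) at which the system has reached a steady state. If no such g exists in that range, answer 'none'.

Answer: 5

Derivation:
Gen 0: 1000100000011
Gen 1 (rule 225): 0010001111001
Gen 2 (rule 218): 0101011111110
Gen 3 (rule 137): 0000011111100
Gen 4 (rule 225): 1111001111101
Gen 5 (rule 218): 1111111111100
Gen 6 (rule 137): 1111111111001
Gen 7 (rule 225): 0111111111000
Gen 8 (rule 218): 1111111111100
Gen 9 (rule 137): 1111111111001
Gen 10 (rule 225): 0111111111000
Gen 11 (rule 218): 1111111111100
Gen 12 (rule 137): 1111111111001
Gen 13 (rule 225): 0111111111000
Gen 14 (rule 218): 1111111111100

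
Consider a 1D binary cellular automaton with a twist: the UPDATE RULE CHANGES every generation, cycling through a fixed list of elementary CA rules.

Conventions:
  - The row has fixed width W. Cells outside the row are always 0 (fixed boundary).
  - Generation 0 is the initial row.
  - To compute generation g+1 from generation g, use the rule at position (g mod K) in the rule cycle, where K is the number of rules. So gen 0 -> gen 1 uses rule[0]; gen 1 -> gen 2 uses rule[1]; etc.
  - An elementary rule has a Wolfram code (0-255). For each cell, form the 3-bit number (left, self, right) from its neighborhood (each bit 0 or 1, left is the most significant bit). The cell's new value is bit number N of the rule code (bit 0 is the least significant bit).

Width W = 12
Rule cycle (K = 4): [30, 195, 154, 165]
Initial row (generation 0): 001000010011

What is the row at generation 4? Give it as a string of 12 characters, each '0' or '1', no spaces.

Gen 0: 001000010011
Gen 1 (rule 30): 011100111110
Gen 2 (rule 195): 101101011110
Gen 3 (rule 154): 001000011101
Gen 4 (rule 165): 101011001011

Answer: 101011001011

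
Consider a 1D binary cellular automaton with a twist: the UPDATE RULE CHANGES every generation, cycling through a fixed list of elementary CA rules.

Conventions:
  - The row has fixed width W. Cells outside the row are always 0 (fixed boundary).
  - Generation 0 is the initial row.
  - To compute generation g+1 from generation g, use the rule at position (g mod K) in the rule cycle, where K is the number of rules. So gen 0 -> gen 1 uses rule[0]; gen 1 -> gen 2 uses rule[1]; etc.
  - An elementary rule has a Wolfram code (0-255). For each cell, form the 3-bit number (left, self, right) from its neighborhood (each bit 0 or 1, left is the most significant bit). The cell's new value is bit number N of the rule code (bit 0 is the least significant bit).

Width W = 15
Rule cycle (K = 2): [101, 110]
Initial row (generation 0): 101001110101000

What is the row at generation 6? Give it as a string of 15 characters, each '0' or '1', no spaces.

Gen 0: 101001110101000
Gen 1 (rule 101): 111000011111011
Gen 2 (rule 110): 101000110001111
Gen 3 (rule 101): 111010010100001
Gen 4 (rule 110): 101110111100011
Gen 5 (rule 101): 110011000101001
Gen 6 (rule 110): 110111001111011

Answer: 110111001111011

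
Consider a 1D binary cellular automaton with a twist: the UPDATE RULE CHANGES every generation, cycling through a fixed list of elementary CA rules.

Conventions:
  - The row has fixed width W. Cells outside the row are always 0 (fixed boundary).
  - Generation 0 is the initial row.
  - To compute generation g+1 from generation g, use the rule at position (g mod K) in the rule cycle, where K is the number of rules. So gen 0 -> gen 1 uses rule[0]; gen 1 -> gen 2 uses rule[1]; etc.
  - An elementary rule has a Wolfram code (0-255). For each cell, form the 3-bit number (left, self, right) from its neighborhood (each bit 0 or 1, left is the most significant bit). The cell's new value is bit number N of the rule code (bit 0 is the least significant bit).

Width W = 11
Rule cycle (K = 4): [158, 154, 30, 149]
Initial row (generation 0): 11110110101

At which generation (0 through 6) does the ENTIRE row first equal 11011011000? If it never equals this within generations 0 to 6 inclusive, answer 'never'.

Answer: 2

Derivation:
Gen 0: 11110110101
Gen 1 (rule 158): 11100100101
Gen 2 (rule 154): 11011011000
Gen 3 (rule 30): 10010010100
Gen 4 (rule 149): 11011010111
Gen 5 (rule 158): 10010010110
Gen 6 (rule 154): 01101100101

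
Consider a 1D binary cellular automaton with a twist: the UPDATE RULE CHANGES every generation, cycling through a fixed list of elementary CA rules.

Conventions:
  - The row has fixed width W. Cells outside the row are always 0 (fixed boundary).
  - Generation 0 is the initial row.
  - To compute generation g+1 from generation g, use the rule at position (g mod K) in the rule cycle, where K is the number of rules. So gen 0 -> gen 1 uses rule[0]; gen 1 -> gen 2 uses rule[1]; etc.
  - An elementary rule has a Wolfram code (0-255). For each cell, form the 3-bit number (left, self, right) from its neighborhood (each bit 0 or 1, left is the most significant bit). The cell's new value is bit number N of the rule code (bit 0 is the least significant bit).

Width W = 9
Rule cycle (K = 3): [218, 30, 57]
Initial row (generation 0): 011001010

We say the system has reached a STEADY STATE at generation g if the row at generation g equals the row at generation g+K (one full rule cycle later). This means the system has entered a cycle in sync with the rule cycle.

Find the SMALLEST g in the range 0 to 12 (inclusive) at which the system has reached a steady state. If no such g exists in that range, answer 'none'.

Gen 0: 011001010
Gen 1 (rule 218): 111110001
Gen 2 (rule 30): 100001011
Gen 3 (rule 57): 011100110
Gen 4 (rule 218): 111111111
Gen 5 (rule 30): 100000000
Gen 6 (rule 57): 011111111
Gen 7 (rule 218): 111111111
Gen 8 (rule 30): 100000000
Gen 9 (rule 57): 011111111
Gen 10 (rule 218): 111111111
Gen 11 (rule 30): 100000000
Gen 12 (rule 57): 011111111
Gen 13 (rule 218): 111111111
Gen 14 (rule 30): 100000000
Gen 15 (rule 57): 011111111

Answer: 4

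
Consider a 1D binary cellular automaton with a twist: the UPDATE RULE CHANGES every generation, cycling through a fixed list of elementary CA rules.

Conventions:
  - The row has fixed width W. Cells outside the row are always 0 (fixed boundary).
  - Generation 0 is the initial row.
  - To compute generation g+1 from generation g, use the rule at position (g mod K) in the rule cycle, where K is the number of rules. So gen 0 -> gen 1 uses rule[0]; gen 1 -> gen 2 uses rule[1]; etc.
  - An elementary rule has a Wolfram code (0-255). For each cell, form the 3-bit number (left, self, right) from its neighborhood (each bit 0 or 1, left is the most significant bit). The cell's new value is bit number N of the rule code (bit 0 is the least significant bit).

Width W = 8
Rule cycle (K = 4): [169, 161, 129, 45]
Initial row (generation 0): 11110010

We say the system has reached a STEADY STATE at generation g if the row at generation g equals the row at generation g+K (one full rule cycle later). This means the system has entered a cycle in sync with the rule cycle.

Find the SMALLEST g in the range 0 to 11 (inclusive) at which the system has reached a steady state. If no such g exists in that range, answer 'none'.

Answer: 4

Derivation:
Gen 0: 11110010
Gen 1 (rule 169): 11100000
Gen 2 (rule 161): 01001111
Gen 3 (rule 129): 00000110
Gen 4 (rule 45): 11110100
Gen 5 (rule 169): 11101001
Gen 6 (rule 161): 01010000
Gen 7 (rule 129): 00000111
Gen 8 (rule 45): 11110100
Gen 9 (rule 169): 11101001
Gen 10 (rule 161): 01010000
Gen 11 (rule 129): 00000111
Gen 12 (rule 45): 11110100
Gen 13 (rule 169): 11101001
Gen 14 (rule 161): 01010000
Gen 15 (rule 129): 00000111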